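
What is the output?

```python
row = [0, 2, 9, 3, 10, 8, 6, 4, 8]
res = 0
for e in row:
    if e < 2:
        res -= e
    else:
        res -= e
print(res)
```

-50

e=0: <2, res = 0-0 = 0
e=2: not <2, res = 0-2 = -2
e=9: not <2, res = (-2)-9 = -11
e=3: not <2, res = (-11)-3 = -14
e=10: not <2, res = (-14)-10 = -24
e=8: not <2, res = (-24)-8 = -32
e=6: not <2, res = (-32)-6 = -38
e=4: not <2, res = (-38)-4 = -42
e=8: not <2, res = (-42)-8 = -50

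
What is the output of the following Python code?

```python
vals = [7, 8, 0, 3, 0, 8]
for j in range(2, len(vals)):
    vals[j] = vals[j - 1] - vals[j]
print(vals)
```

[7, 8, 8, 5, 5, -3]

j=2: vals[2] = 8-0 = 8 → [7, 8, 8, 3, 0, 8]
j=3: vals[3] = 8-3 = 5 → [7, 8, 8, 5, 0, 8]
j=4: vals[4] = 5-0 = 5 → [7, 8, 8, 5, 5, 8]
j=5: vals[5] = 5-8 = -3 → [7, 8, 8, 5, 5, -3]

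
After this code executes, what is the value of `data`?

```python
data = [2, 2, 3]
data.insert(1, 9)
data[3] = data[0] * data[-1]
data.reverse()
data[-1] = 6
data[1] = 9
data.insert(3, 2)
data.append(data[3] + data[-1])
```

insert 9 at 1 → [2, 9, 2, 3]
data[3] = data[0]*data[-1] = 2*3 = 6 → [2, 9, 2, 6]
reverse → [6, 2, 9, 2]
data[-1] = 6 → [6, 2, 9, 6]
data[1] = 9 → [6, 9, 9, 6]
insert 2 at 3 → [6, 9, 9, 2, 6]
append data[3]+data[-1] = 2+6 = 8 → [6, 9, 9, 2, 6, 8]

[6, 9, 9, 2, 6, 8]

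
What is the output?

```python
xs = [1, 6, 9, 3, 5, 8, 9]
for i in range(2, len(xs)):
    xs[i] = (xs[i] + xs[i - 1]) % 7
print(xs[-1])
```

5

i=2: xs[2] = (9+6)%7 = 1 → [1, 6, 1, 3, 5, 8, 9]
i=3: xs[3] = (3+1)%7 = 4 → [1, 6, 1, 4, 5, 8, 9]
i=4: xs[4] = (5+4)%7 = 2 → [1, 6, 1, 4, 2, 8, 9]
i=5: xs[5] = (8+2)%7 = 3 → [1, 6, 1, 4, 2, 3, 9]
i=6: xs[6] = (9+3)%7 = 5 → [1, 6, 1, 4, 2, 3, 5]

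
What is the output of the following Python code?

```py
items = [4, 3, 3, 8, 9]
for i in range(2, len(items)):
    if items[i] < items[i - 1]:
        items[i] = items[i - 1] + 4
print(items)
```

[4, 3, 3, 8, 9]

i=2: 3>=3, unchanged → [4, 3, 3, 8, 9]
i=3: 8>=3, unchanged → [4, 3, 3, 8, 9]
i=4: 9>=8, unchanged → [4, 3, 3, 8, 9]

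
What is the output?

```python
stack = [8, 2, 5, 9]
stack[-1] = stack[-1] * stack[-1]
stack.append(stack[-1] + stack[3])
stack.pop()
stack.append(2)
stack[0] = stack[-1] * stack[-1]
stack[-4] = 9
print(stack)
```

stack[-1] = stack[-1]*stack[-1] = 9*9 = 81 → [8, 2, 5, 81]
append stack[-1]+stack[3] = 81+81 = 162 → [8, 2, 5, 81, 162]
pop() removes 162 → [8, 2, 5, 81]
append 2 → [8, 2, 5, 81, 2]
stack[0] = stack[-1]*stack[-1] = 2*2 = 4 → [4, 2, 5, 81, 2]
stack[-4] = 9 → [4, 9, 5, 81, 2]

[4, 9, 5, 81, 2]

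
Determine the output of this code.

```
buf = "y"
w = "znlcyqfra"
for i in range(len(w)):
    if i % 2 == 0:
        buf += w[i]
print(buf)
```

i=0: add 'z' → 'yz'
i=1: skip
i=2: add 'l' → 'yzl'
i=3: skip
i=4: add 'y' → 'yzly'
i=5: skip
i=6: add 'f' → 'yzlyf'
i=7: skip
i=8: add 'a' → 'yzlyfa'

yzlyfa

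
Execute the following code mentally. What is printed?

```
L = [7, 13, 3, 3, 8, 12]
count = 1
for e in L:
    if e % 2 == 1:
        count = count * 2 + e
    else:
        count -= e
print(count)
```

e=7: odd, count = 1*2+7 = 9
e=13: odd, count = 9*2+13 = 31
e=3: odd, count = 31*2+3 = 65
e=3: odd, count = 65*2+3 = 133
e=8: not odd, count = 133-8 = 125
e=12: not odd, count = 125-12 = 113

113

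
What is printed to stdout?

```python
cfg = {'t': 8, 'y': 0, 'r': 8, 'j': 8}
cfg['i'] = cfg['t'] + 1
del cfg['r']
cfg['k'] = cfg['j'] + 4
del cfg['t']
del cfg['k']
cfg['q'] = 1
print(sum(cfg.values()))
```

cfg['i'] = cfg['t']+1 = 9 → {'t': 8, 'y': 0, 'r': 8, 'j': 8, 'i': 9}
del 'r' → {'t': 8, 'y': 0, 'j': 8, 'i': 9}
cfg['k'] = cfg['j']+4 = 12 → {'t': 8, 'y': 0, 'j': 8, 'i': 9, 'k': 12}
del 't' → {'y': 0, 'j': 8, 'i': 9, 'k': 12}
del 'k' → {'y': 0, 'j': 8, 'i': 9}
cfg['q'] = 1 → {'y': 0, 'j': 8, 'i': 9, 'q': 1}
sum of values = 18

18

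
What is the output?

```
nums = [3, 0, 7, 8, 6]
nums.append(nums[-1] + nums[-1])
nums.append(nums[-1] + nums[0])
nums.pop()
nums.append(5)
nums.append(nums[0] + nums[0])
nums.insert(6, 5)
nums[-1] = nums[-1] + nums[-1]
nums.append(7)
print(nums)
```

append nums[-1]+nums[-1] = 6+6 = 12 → [3, 0, 7, 8, 6, 12]
append nums[-1]+nums[0] = 12+3 = 15 → [3, 0, 7, 8, 6, 12, 15]
pop() removes 15 → [3, 0, 7, 8, 6, 12]
append 5 → [3, 0, 7, 8, 6, 12, 5]
append nums[0]+nums[0] = 3+3 = 6 → [3, 0, 7, 8, 6, 12, 5, 6]
insert 5 at 6 → [3, 0, 7, 8, 6, 12, 5, 5, 6]
nums[-1] = nums[-1]+nums[-1] = 6+6 = 12 → [3, 0, 7, 8, 6, 12, 5, 5, 12]
append 7 → [3, 0, 7, 8, 6, 12, 5, 5, 12, 7]

[3, 0, 7, 8, 6, 12, 5, 5, 12, 7]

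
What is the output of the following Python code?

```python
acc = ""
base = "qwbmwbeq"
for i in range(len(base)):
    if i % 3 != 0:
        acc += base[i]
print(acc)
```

i=0: skip
i=1: add 'w' → 'w'
i=2: add 'b' → 'wb'
i=3: skip
i=4: add 'w' → 'wbw'
i=5: add 'b' → 'wbwb'
i=6: skip
i=7: add 'q' → 'wbwbq'

wbwbq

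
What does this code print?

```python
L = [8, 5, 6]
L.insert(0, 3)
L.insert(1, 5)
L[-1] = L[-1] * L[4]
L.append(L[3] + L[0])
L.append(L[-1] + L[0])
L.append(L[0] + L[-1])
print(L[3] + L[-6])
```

13

insert 3 at 0 → [3, 8, 5, 6]
insert 5 at 1 → [3, 5, 8, 5, 6]
L[-1] = L[-1]*L[4] = 6*6 = 36 → [3, 5, 8, 5, 36]
append L[3]+L[0] = 5+3 = 8 → [3, 5, 8, 5, 36, 8]
append L[-1]+L[0] = 8+3 = 11 → [3, 5, 8, 5, 36, 8, 11]
append L[0]+L[-1] = 3+11 = 14 → [3, 5, 8, 5, 36, 8, 11, 14]
L[3]+L[-6] = 5+8 = 13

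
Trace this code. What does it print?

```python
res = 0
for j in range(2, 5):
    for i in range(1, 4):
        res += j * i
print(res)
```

j=2,i=1: res = 0+2 = 2
j=2,i=2: res = 2+4 = 6
j=2,i=3: res = 6+6 = 12
j=3,i=1: res = 12+3 = 15
j=3,i=2: res = 15+6 = 21
j=3,i=3: res = 21+9 = 30
j=4,i=1: res = 30+4 = 34
j=4,i=2: res = 34+8 = 42
j=4,i=3: res = 42+12 = 54

54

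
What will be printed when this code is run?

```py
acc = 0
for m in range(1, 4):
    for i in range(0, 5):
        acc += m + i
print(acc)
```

60

m=1,i=0: acc = 0+1 = 1
m=1,i=1: acc = 1+2 = 3
m=1,i=2: acc = 3+3 = 6
m=1,i=3: acc = 6+4 = 10
m=1,i=4: acc = 10+5 = 15
m=2,i=0: acc = 15+2 = 17
m=2,i=1: acc = 17+3 = 20
m=2,i=2: acc = 20+4 = 24
m=2,i=3: acc = 24+5 = 29
m=2,i=4: acc = 29+6 = 35
m=3,i=0: acc = 35+3 = 38
m=3,i=1: acc = 38+4 = 42
m=3,i=2: acc = 42+5 = 47
m=3,i=3: acc = 47+6 = 53
m=3,i=4: acc = 53+7 = 60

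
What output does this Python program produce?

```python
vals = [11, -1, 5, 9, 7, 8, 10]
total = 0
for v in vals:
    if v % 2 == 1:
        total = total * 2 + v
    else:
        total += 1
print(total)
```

v=11: odd, total = 0*2+11 = 11
v=-1: odd, total = 11*2+(-1) = 21
v=5: odd, total = 21*2+5 = 47
v=9: odd, total = 47*2+9 = 103
v=7: odd, total = 103*2+7 = 213
v=8: not odd, total = 213+1 = 214
v=10: not odd, total = 214+1 = 215

215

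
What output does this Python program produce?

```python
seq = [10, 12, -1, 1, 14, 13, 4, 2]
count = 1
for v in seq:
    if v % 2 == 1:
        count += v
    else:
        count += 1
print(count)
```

v=10: not odd, count = 1+1 = 2
v=12: not odd, count = 2+1 = 3
v=-1: odd, count = 3+(-1) = 2
v=1: odd, count = 2+1 = 3
v=14: not odd, count = 3+1 = 4
v=13: odd, count = 4+13 = 17
v=4: not odd, count = 17+1 = 18
v=2: not odd, count = 18+1 = 19

19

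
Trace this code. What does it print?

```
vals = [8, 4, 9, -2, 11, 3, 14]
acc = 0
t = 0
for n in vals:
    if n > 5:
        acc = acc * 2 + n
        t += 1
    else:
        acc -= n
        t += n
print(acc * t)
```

954

n=8: >5, acc = 0*2+8 = 8; t=1
n=4: not >5, acc = 8-4 = 4; t=5
n=9: >5, acc = 4*2+9 = 17; t=6
n=-2: not >5, acc = 17-(-2) = 19; t=4
n=11: >5, acc = 19*2+11 = 49; t=5
n=3: not >5, acc = 49-3 = 46; t=8
n=14: >5, acc = 46*2+14 = 106; t=9
acc*t = 106*9 = 954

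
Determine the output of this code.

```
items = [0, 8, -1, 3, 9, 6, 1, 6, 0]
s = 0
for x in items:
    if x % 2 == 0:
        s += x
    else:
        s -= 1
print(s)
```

x=0: even, s = 0+0 = 0
x=8: even, s = 0+8 = 8
x=-1: not even, s = 8-1 = 7
x=3: not even, s = 7-1 = 6
x=9: not even, s = 6-1 = 5
x=6: even, s = 5+6 = 11
x=1: not even, s = 11-1 = 10
x=6: even, s = 10+6 = 16
x=0: even, s = 16+0 = 16

16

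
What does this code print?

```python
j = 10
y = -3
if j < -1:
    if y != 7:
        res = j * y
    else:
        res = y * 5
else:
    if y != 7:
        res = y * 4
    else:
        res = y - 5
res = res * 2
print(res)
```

j=10, y=-3
j < -1 is False; y != 7 is True
→ res = y * 4 = -12
res = (-12)*2 = -24

-24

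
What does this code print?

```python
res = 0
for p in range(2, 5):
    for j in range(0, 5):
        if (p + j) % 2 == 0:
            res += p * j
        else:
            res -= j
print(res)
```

34

p=2,j=0: even sum, res = 0+0 = 0
p=2,j=1: odd sum, res = 0-1 = -1
p=2,j=2: even sum, res = (-1)+4 = 3
p=2,j=3: odd sum, res = 3-3 = 0
p=2,j=4: even sum, res = 0+8 = 8
p=3,j=0: odd sum, res = 8-0 = 8
p=3,j=1: even sum, res = 8+3 = 11
p=3,j=2: odd sum, res = 11-2 = 9
p=3,j=3: even sum, res = 9+9 = 18
p=3,j=4: odd sum, res = 18-4 = 14
p=4,j=0: even sum, res = 14+0 = 14
p=4,j=1: odd sum, res = 14-1 = 13
p=4,j=2: even sum, res = 13+8 = 21
p=4,j=3: odd sum, res = 21-3 = 18
p=4,j=4: even sum, res = 18+16 = 34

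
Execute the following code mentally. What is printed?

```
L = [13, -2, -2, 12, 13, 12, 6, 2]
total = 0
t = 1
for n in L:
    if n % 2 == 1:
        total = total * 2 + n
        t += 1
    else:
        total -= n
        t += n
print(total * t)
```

93

n=13: odd, total = 0*2+13 = 13; t=2
n=-2: not odd, total = 13-(-2) = 15; t=0
n=-2: not odd, total = 15-(-2) = 17; t=-2
n=12: not odd, total = 17-12 = 5; t=10
n=13: odd, total = 5*2+13 = 23; t=11
n=12: not odd, total = 23-12 = 11; t=23
n=6: not odd, total = 11-6 = 5; t=29
n=2: not odd, total = 5-2 = 3; t=31
total*t = 3*31 = 93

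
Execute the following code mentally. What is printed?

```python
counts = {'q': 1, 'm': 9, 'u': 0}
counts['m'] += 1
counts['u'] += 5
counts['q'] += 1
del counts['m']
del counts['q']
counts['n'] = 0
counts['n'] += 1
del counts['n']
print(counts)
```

{'u': 5}

counts['m'] = 9+1 = 10 → {'q': 1, 'm': 10, 'u': 0}
counts['u'] = 0+5 = 5 → {'q': 1, 'm': 10, 'u': 5}
counts['q'] = 1+1 = 2 → {'q': 2, 'm': 10, 'u': 5}
del 'm' → {'q': 2, 'u': 5}
del 'q' → {'u': 5}
counts['n'] = 0 → {'u': 5, 'n': 0}
counts['n'] = 0+1 = 1 → {'u': 5, 'n': 1}
del 'n' → {'u': 5}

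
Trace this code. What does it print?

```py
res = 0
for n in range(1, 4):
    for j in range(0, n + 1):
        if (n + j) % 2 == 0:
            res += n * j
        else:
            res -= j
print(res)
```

n=1,j=0: odd sum, res = 0-0 = 0
n=1,j=1: even sum, res = 0+1 = 1
n=2,j=0: even sum, res = 1+0 = 1
n=2,j=1: odd sum, res = 1-1 = 0
n=2,j=2: even sum, res = 0+4 = 4
n=3,j=0: odd sum, res = 4-0 = 4
n=3,j=1: even sum, res = 4+3 = 7
n=3,j=2: odd sum, res = 7-2 = 5
n=3,j=3: even sum, res = 5+9 = 14

14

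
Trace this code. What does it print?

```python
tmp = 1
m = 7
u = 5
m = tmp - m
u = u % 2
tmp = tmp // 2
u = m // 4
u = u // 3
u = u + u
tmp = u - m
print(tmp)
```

4

m = 1-7 = -6
u = 5%2 = 1
tmp = 1//2 = 0
u = (-6)//4 = -2
u = (-2)//3 = -1
u = (-1)+(-1) = -2
tmp = (-2)-(-6) = 4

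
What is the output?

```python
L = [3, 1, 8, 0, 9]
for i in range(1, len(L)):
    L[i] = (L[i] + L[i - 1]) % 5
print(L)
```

[3, 4, 2, 2, 1]

i=1: L[1] = (1+3)%5 = 4 → [3, 4, 8, 0, 9]
i=2: L[2] = (8+4)%5 = 2 → [3, 4, 2, 0, 9]
i=3: L[3] = (0+2)%5 = 2 → [3, 4, 2, 2, 9]
i=4: L[4] = (9+2)%5 = 1 → [3, 4, 2, 2, 1]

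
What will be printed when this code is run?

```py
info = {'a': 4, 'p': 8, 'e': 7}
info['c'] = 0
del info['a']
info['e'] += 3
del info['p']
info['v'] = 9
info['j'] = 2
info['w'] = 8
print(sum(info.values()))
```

info['c'] = 0 → {'a': 4, 'p': 8, 'e': 7, 'c': 0}
del 'a' → {'p': 8, 'e': 7, 'c': 0}
info['e'] = 7+3 = 10 → {'p': 8, 'e': 10, 'c': 0}
del 'p' → {'e': 10, 'c': 0}
info['v'] = 9 → {'e': 10, 'c': 0, 'v': 9}
info['j'] = 2 → {'e': 10, 'c': 0, 'v': 9, 'j': 2}
info['w'] = 8 → {'e': 10, 'c': 0, 'v': 9, 'j': 2, 'w': 8}
sum of values = 29

29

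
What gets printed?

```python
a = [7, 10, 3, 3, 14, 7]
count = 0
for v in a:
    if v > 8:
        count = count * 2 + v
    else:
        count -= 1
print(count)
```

25

v=7: not >8, count = 0-1 = -1
v=10: >8, count = (-1)*2+10 = 8
v=3: not >8, count = 8-1 = 7
v=3: not >8, count = 7-1 = 6
v=14: >8, count = 6*2+14 = 26
v=7: not >8, count = 26-1 = 25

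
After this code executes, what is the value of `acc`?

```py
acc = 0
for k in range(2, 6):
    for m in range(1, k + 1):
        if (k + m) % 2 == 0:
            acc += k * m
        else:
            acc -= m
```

72

k=2,m=1: odd sum, acc = 0-1 = -1
k=2,m=2: even sum, acc = (-1)+4 = 3
k=3,m=1: even sum, acc = 3+3 = 6
k=3,m=2: odd sum, acc = 6-2 = 4
k=3,m=3: even sum, acc = 4+9 = 13
k=4,m=1: odd sum, acc = 13-1 = 12
k=4,m=2: even sum, acc = 12+8 = 20
k=4,m=3: odd sum, acc = 20-3 = 17
k=4,m=4: even sum, acc = 17+16 = 33
k=5,m=1: even sum, acc = 33+5 = 38
k=5,m=2: odd sum, acc = 38-2 = 36
k=5,m=3: even sum, acc = 36+15 = 51
k=5,m=4: odd sum, acc = 51-4 = 47
k=5,m=5: even sum, acc = 47+25 = 72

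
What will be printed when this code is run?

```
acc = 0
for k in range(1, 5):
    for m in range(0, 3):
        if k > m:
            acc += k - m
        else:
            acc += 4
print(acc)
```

31

k=1,m=0: 1>0, acc = 0+1 = 1
k=1,m=1: not 1>1, acc = 1+4 = 5
k=1,m=2: not 1>2, acc = 5+4 = 9
k=2,m=0: 2>0, acc = 9+2 = 11
k=2,m=1: 2>1, acc = 11+1 = 12
k=2,m=2: not 2>2, acc = 12+4 = 16
k=3,m=0: 3>0, acc = 16+3 = 19
k=3,m=1: 3>1, acc = 19+2 = 21
k=3,m=2: 3>2, acc = 21+1 = 22
k=4,m=0: 4>0, acc = 22+4 = 26
k=4,m=1: 4>1, acc = 26+3 = 29
k=4,m=2: 4>2, acc = 29+2 = 31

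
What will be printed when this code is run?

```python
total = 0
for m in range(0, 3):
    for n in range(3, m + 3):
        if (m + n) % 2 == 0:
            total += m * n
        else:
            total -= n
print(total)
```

m=1,n=3: even sum, total = 0+3 = 3
m=2,n=3: odd sum, total = 3-3 = 0
m=2,n=4: even sum, total = 0+8 = 8

8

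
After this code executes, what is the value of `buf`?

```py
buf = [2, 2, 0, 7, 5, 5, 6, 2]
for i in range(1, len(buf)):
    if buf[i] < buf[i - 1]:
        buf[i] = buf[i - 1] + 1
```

i=1: 2>=2, unchanged → [2, 2, 0, 7, 5, 5, 6, 2]
i=2: 0<2, buf[2] = 2+1 = 3 → [2, 2, 3, 7, 5, 5, 6, 2]
i=3: 7>=3, unchanged → [2, 2, 3, 7, 5, 5, 6, 2]
i=4: 5<7, buf[4] = 7+1 = 8 → [2, 2, 3, 7, 8, 5, 6, 2]
i=5: 5<8, buf[5] = 8+1 = 9 → [2, 2, 3, 7, 8, 9, 6, 2]
i=6: 6<9, buf[6] = 9+1 = 10 → [2, 2, 3, 7, 8, 9, 10, 2]
i=7: 2<10, buf[7] = 10+1 = 11 → [2, 2, 3, 7, 8, 9, 10, 11]

[2, 2, 3, 7, 8, 9, 10, 11]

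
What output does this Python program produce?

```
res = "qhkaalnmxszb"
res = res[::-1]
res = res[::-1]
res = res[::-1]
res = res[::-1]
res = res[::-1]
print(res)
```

bzsxmnlaakhq

reverse → 'bzsxmnlaakhq'
reverse → 'qhkaalnmxszb'
reverse → 'bzsxmnlaakhq'
reverse → 'qhkaalnmxszb'
reverse → 'bzsxmnlaakhq'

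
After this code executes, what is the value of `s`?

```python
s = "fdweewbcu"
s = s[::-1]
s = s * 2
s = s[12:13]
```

'w'

reverse → 'ucbweewdf'
repeat ×2 → 'ucbweewdfucbweewdf'
slice [12:13] → 'w'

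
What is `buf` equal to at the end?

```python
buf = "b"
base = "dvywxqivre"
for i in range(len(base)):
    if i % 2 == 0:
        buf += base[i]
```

'bdyxir'

i=0: add 'd' → 'bd'
i=1: skip
i=2: add 'y' → 'bdy'
i=3: skip
i=4: add 'x' → 'bdyx'
i=5: skip
i=6: add 'i' → 'bdyxi'
i=7: skip
i=8: add 'r' → 'bdyxir'
i=9: skip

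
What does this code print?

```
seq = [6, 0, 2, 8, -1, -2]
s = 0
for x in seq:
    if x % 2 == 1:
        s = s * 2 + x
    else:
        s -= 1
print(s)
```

-10

x=6: not odd, s = 0-1 = -1
x=0: not odd, s = (-1)-1 = -2
x=2: not odd, s = (-2)-1 = -3
x=8: not odd, s = (-3)-1 = -4
x=-1: odd, s = (-4)*2+(-1) = -9
x=-2: not odd, s = (-9)-1 = -10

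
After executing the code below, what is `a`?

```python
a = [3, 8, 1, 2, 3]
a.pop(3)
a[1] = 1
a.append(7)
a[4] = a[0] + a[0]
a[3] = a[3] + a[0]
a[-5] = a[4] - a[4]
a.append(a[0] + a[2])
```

[0, 1, 1, 6, 6, 1]

pop(3) removes 2 → [3, 8, 1, 3]
a[1] = 1 → [3, 1, 1, 3]
append 7 → [3, 1, 1, 3, 7]
a[4] = a[0]+a[0] = 3+3 = 6 → [3, 1, 1, 3, 6]
a[3] = a[3]+a[0] = 3+3 = 6 → [3, 1, 1, 6, 6]
a[-5] = a[4]-a[4] = 6-6 = 0 → [0, 1, 1, 6, 6]
append a[0]+a[2] = 0+1 = 1 → [0, 1, 1, 6, 6, 1]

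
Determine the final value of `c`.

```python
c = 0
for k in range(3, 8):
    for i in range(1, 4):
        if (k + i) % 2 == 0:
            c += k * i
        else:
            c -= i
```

k=3,i=1: even sum, c = 0+3 = 3
k=3,i=2: odd sum, c = 3-2 = 1
k=3,i=3: even sum, c = 1+9 = 10
k=4,i=1: odd sum, c = 10-1 = 9
k=4,i=2: even sum, c = 9+8 = 17
k=4,i=3: odd sum, c = 17-3 = 14
k=5,i=1: even sum, c = 14+5 = 19
k=5,i=2: odd sum, c = 19-2 = 17
k=5,i=3: even sum, c = 17+15 = 32
k=6,i=1: odd sum, c = 32-1 = 31
k=6,i=2: even sum, c = 31+12 = 43
k=6,i=3: odd sum, c = 43-3 = 40
k=7,i=1: even sum, c = 40+7 = 47
k=7,i=2: odd sum, c = 47-2 = 45
k=7,i=3: even sum, c = 45+21 = 66

66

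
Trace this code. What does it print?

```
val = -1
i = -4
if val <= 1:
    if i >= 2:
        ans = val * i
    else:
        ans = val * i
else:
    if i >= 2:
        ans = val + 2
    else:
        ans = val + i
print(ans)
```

4

val=-1, i=-4
val <= 1 is True; i >= 2 is False
→ ans = val * i = 4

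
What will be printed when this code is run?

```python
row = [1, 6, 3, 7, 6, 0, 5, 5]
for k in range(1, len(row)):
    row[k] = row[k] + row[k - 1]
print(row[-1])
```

k=1: row[1] = 6+1 = 7 → [1, 7, 3, 7, 6, 0, 5, 5]
k=2: row[2] = 3+7 = 10 → [1, 7, 10, 7, 6, 0, 5, 5]
k=3: row[3] = 7+10 = 17 → [1, 7, 10, 17, 6, 0, 5, 5]
k=4: row[4] = 6+17 = 23 → [1, 7, 10, 17, 23, 0, 5, 5]
k=5: row[5] = 0+23 = 23 → [1, 7, 10, 17, 23, 23, 5, 5]
k=6: row[6] = 5+23 = 28 → [1, 7, 10, 17, 23, 23, 28, 5]
k=7: row[7] = 5+28 = 33 → [1, 7, 10, 17, 23, 23, 28, 33]

33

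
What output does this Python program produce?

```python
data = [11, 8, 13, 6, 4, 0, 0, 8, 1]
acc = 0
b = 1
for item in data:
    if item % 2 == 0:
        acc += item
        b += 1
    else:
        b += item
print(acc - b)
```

-6

item=11: not even; b=12
item=8: even, acc = 0+8 = 8; b=13
item=13: not even; b=26
item=6: even, acc = 8+6 = 14; b=27
item=4: even, acc = 14+4 = 18; b=28
item=0: even, acc = 18+0 = 18; b=29
item=0: even, acc = 18+0 = 18; b=30
item=8: even, acc = 18+8 = 26; b=31
item=1: not even; b=32
acc-b = 26-32 = -6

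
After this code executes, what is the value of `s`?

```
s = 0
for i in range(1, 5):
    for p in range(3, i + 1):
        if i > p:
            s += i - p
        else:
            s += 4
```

9

i=3,p=3: not 3>3, s = 0+4 = 4
i=4,p=3: 4>3, s = 4+1 = 5
i=4,p=4: not 4>4, s = 5+4 = 9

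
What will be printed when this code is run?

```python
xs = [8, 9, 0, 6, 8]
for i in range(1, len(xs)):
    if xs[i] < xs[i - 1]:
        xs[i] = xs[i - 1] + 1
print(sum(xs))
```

i=1: 9>=8, unchanged → [8, 9, 0, 6, 8]
i=2: 0<9, xs[2] = 9+1 = 10 → [8, 9, 10, 6, 8]
i=3: 6<10, xs[3] = 10+1 = 11 → [8, 9, 10, 11, 8]
i=4: 8<11, xs[4] = 11+1 = 12 → [8, 9, 10, 11, 12]
sum = 50

50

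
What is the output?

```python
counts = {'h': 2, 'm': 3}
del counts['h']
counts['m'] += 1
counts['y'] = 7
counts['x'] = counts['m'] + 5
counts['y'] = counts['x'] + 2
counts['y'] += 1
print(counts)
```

del 'h' → {'m': 3}
counts['m'] = 3+1 = 4 → {'m': 4}
counts['y'] = 7 → {'m': 4, 'y': 7}
counts['x'] = counts['m']+5 = 9 → {'m': 4, 'y': 7, 'x': 9}
counts['y'] = counts['x']+2 = 11 → {'m': 4, 'y': 11, 'x': 9}
counts['y'] = 11+1 = 12 → {'m': 4, 'y': 12, 'x': 9}

{'m': 4, 'y': 12, 'x': 9}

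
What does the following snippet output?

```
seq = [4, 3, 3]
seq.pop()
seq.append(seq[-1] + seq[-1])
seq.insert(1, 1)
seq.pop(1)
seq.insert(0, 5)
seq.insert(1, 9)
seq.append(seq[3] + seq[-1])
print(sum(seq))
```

pop() removes 3 → [4, 3]
append seq[-1]+seq[-1] = 3+3 = 6 → [4, 3, 6]
insert 1 at 1 → [4, 1, 3, 6]
pop(1) removes 1 → [4, 3, 6]
insert 5 at 0 → [5, 4, 3, 6]
insert 9 at 1 → [5, 9, 4, 3, 6]
append seq[3]+seq[-1] = 3+6 = 9 → [5, 9, 4, 3, 6, 9]
sum = 36

36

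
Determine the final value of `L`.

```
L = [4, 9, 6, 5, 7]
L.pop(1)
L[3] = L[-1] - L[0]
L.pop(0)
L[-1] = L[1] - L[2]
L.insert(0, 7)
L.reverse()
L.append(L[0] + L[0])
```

[2, 5, 6, 7, 4]

pop(1) removes 9 → [4, 6, 5, 7]
L[3] = L[-1]-L[0] = 7-4 = 3 → [4, 6, 5, 3]
pop(0) removes 4 → [6, 5, 3]
L[-1] = L[1]-L[2] = 5-3 = 2 → [6, 5, 2]
insert 7 at 0 → [7, 6, 5, 2]
reverse → [2, 5, 6, 7]
append L[0]+L[0] = 2+2 = 4 → [2, 5, 6, 7, 4]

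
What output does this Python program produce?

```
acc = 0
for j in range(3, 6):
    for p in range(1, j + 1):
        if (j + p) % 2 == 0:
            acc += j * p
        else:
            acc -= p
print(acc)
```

j=3,p=1: even sum, acc = 0+3 = 3
j=3,p=2: odd sum, acc = 3-2 = 1
j=3,p=3: even sum, acc = 1+9 = 10
j=4,p=1: odd sum, acc = 10-1 = 9
j=4,p=2: even sum, acc = 9+8 = 17
j=4,p=3: odd sum, acc = 17-3 = 14
j=4,p=4: even sum, acc = 14+16 = 30
j=5,p=1: even sum, acc = 30+5 = 35
j=5,p=2: odd sum, acc = 35-2 = 33
j=5,p=3: even sum, acc = 33+15 = 48
j=5,p=4: odd sum, acc = 48-4 = 44
j=5,p=5: even sum, acc = 44+25 = 69

69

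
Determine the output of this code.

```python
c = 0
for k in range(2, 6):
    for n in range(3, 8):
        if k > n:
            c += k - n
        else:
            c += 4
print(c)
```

72

k=2,n=3: not 2>3, c = 0+4 = 4
k=2,n=4: not 2>4, c = 4+4 = 8
k=2,n=5: not 2>5, c = 8+4 = 12
k=2,n=6: not 2>6, c = 12+4 = 16
k=2,n=7: not 2>7, c = 16+4 = 20
k=3,n=3: not 3>3, c = 20+4 = 24
k=3,n=4: not 3>4, c = 24+4 = 28
k=3,n=5: not 3>5, c = 28+4 = 32
k=3,n=6: not 3>6, c = 32+4 = 36
k=3,n=7: not 3>7, c = 36+4 = 40
k=4,n=3: 4>3, c = 40+1 = 41
k=4,n=4: not 4>4, c = 41+4 = 45
k=4,n=5: not 4>5, c = 45+4 = 49
k=4,n=6: not 4>6, c = 49+4 = 53
k=4,n=7: not 4>7, c = 53+4 = 57
k=5,n=3: 5>3, c = 57+2 = 59
k=5,n=4: 5>4, c = 59+1 = 60
k=5,n=5: not 5>5, c = 60+4 = 64
k=5,n=6: not 5>6, c = 64+4 = 68
k=5,n=7: not 5>7, c = 68+4 = 72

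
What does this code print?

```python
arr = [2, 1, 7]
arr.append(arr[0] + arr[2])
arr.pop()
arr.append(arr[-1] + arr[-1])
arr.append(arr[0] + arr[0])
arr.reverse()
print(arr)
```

append arr[0]+arr[2] = 2+7 = 9 → [2, 1, 7, 9]
pop() removes 9 → [2, 1, 7]
append arr[-1]+arr[-1] = 7+7 = 14 → [2, 1, 7, 14]
append arr[0]+arr[0] = 2+2 = 4 → [2, 1, 7, 14, 4]
reverse → [4, 14, 7, 1, 2]

[4, 14, 7, 1, 2]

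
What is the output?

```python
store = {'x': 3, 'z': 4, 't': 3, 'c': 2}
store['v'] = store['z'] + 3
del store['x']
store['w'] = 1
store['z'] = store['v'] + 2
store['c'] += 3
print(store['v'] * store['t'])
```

21

store['v'] = store['z']+3 = 7 → {'x': 3, 'z': 4, 't': 3, 'c': 2, 'v': 7}
del 'x' → {'z': 4, 't': 3, 'c': 2, 'v': 7}
store['w'] = 1 → {'z': 4, 't': 3, 'c': 2, 'v': 7, 'w': 1}
store['z'] = store['v']+2 = 9 → {'z': 9, 't': 3, 'c': 2, 'v': 7, 'w': 1}
store['c'] = 2+3 = 5 → {'z': 9, 't': 3, 'c': 5, 'v': 7, 'w': 1}
store['v']*store['t'] = 7*3 = 21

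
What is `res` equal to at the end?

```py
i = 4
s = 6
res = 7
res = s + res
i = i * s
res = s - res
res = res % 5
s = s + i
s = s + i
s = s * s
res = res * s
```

res = 6+7 = 13
i = 4*6 = 24
res = 6-13 = -7
res = (-7)%5 = 3
s = 6+24 = 30
s = 30+24 = 54
s = 54*54 = 2916
res = 3*2916 = 8748

8748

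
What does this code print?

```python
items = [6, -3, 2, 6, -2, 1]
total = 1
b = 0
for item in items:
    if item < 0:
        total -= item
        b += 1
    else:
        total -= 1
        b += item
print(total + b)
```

19

item=6: not <0, total = 1-1 = 0; b=6
item=-3: <0, total = 0-(-3) = 3; b=7
item=2: not <0, total = 3-1 = 2; b=9
item=6: not <0, total = 2-1 = 1; b=15
item=-2: <0, total = 1-(-2) = 3; b=16
item=1: not <0, total = 3-1 = 2; b=17
total+b = 2+17 = 19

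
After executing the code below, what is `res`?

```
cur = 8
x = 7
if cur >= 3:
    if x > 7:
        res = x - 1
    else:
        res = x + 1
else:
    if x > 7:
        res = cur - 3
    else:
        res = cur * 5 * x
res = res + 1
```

cur=8, x=7
cur >= 3 is True; x > 7 is False
→ res = x + 1 = 8
res = 8+1 = 9

9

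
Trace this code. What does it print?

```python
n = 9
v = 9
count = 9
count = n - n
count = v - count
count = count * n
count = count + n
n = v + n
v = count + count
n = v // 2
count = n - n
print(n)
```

count = 9-9 = 0
count = 9-0 = 9
count = 9*9 = 81
count = 81+9 = 90
n = 9+9 = 18
v = 90+90 = 180
n = 180//2 = 90
count = 90-90 = 0

90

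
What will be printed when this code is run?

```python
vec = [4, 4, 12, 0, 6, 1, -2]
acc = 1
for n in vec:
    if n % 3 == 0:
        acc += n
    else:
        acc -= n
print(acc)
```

n=4: not %3==0, acc = 1-4 = -3
n=4: not %3==0, acc = (-3)-4 = -7
n=12: %3==0, acc = (-7)+12 = 5
n=0: %3==0, acc = 5+0 = 5
n=6: %3==0, acc = 5+6 = 11
n=1: not %3==0, acc = 11-1 = 10
n=-2: not %3==0, acc = 10-(-2) = 12

12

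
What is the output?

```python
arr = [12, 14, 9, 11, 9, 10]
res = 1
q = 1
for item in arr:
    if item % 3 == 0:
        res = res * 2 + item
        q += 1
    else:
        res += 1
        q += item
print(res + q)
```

item=12: %3==0, res = 1*2+12 = 14; q=2
item=14: not %3==0, res = 14+1 = 15; q=16
item=9: %3==0, res = 15*2+9 = 39; q=17
item=11: not %3==0, res = 39+1 = 40; q=28
item=9: %3==0, res = 40*2+9 = 89; q=29
item=10: not %3==0, res = 89+1 = 90; q=39
res+q = 90+39 = 129

129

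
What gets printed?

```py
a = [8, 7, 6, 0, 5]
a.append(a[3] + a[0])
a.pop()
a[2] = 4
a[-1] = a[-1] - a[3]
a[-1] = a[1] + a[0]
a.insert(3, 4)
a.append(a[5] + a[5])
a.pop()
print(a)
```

[8, 7, 4, 4, 0, 15]

append a[3]+a[0] = 0+8 = 8 → [8, 7, 6, 0, 5, 8]
pop() removes 8 → [8, 7, 6, 0, 5]
a[2] = 4 → [8, 7, 4, 0, 5]
a[-1] = a[-1]-a[3] = 5-0 = 5 → [8, 7, 4, 0, 5]
a[-1] = a[1]+a[0] = 7+8 = 15 → [8, 7, 4, 0, 15]
insert 4 at 3 → [8, 7, 4, 4, 0, 15]
append a[5]+a[5] = 15+15 = 30 → [8, 7, 4, 4, 0, 15, 30]
pop() removes 30 → [8, 7, 4, 4, 0, 15]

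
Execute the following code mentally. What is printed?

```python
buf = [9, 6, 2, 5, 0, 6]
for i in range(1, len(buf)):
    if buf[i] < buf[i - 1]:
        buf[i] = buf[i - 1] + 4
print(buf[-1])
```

29

i=1: 6<9, buf[1] = 9+4 = 13 → [9, 13, 2, 5, 0, 6]
i=2: 2<13, buf[2] = 13+4 = 17 → [9, 13, 17, 5, 0, 6]
i=3: 5<17, buf[3] = 17+4 = 21 → [9, 13, 17, 21, 0, 6]
i=4: 0<21, buf[4] = 21+4 = 25 → [9, 13, 17, 21, 25, 6]
i=5: 6<25, buf[5] = 25+4 = 29 → [9, 13, 17, 21, 25, 29]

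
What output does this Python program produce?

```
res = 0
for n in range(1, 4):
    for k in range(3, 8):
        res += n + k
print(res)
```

105

n=1,k=3: res = 0+4 = 4
n=1,k=4: res = 4+5 = 9
n=1,k=5: res = 9+6 = 15
n=1,k=6: res = 15+7 = 22
n=1,k=7: res = 22+8 = 30
n=2,k=3: res = 30+5 = 35
n=2,k=4: res = 35+6 = 41
n=2,k=5: res = 41+7 = 48
n=2,k=6: res = 48+8 = 56
n=2,k=7: res = 56+9 = 65
n=3,k=3: res = 65+6 = 71
n=3,k=4: res = 71+7 = 78
n=3,k=5: res = 78+8 = 86
n=3,k=6: res = 86+9 = 95
n=3,k=7: res = 95+10 = 105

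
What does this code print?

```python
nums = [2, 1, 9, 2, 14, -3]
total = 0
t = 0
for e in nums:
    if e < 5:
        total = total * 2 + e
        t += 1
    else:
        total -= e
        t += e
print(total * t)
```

-1161

e=2: <5, total = 0*2+2 = 2; t=1
e=1: <5, total = 2*2+1 = 5; t=2
e=9: not <5, total = 5-9 = -4; t=11
e=2: <5, total = (-4)*2+2 = -6; t=12
e=14: not <5, total = (-6)-14 = -20; t=26
e=-3: <5, total = (-20)*2+(-3) = -43; t=27
total*t = (-43)*27 = -1161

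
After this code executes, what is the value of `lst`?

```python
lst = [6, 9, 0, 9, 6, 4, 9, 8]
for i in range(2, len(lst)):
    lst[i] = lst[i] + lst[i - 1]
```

[6, 9, 9, 18, 24, 28, 37, 45]

i=2: lst[2] = 0+9 = 9 → [6, 9, 9, 9, 6, 4, 9, 8]
i=3: lst[3] = 9+9 = 18 → [6, 9, 9, 18, 6, 4, 9, 8]
i=4: lst[4] = 6+18 = 24 → [6, 9, 9, 18, 24, 4, 9, 8]
i=5: lst[5] = 4+24 = 28 → [6, 9, 9, 18, 24, 28, 9, 8]
i=6: lst[6] = 9+28 = 37 → [6, 9, 9, 18, 24, 28, 37, 8]
i=7: lst[7] = 8+37 = 45 → [6, 9, 9, 18, 24, 28, 37, 45]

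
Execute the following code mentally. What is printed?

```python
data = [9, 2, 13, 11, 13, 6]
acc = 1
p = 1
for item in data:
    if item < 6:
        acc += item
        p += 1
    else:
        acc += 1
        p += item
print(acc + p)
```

62

item=9: not <6, acc = 1+1 = 2; p=10
item=2: <6, acc = 2+2 = 4; p=11
item=13: not <6, acc = 4+1 = 5; p=24
item=11: not <6, acc = 5+1 = 6; p=35
item=13: not <6, acc = 6+1 = 7; p=48
item=6: not <6, acc = 7+1 = 8; p=54
acc+p = 8+54 = 62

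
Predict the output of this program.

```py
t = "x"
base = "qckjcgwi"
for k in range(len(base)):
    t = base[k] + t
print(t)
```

iwgcjkcqx

k=0: prepend 'q' → 'qx'
k=1: prepend 'c' → 'cqx'
k=2: prepend 'k' → 'kcqx'
k=3: prepend 'j' → 'jkcqx'
k=4: prepend 'c' → 'cjkcqx'
k=5: prepend 'g' → 'gcjkcqx'
k=6: prepend 'w' → 'wgcjkcqx'
k=7: prepend 'i' → 'iwgcjkcqx'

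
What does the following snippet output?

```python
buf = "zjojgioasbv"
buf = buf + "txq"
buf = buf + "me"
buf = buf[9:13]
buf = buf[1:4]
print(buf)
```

+ 'txq' → 'zjojgioasbvtxq'
+ 'me' → 'zjojgioasbvtxqme'
slice [9:13] → 'bvtx'
slice [1:4] → 'vtx'

vtx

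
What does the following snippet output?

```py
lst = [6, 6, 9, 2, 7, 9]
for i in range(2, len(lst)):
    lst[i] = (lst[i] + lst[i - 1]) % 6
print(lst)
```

i=2: lst[2] = (9+6)%6 = 3 → [6, 6, 3, 2, 7, 9]
i=3: lst[3] = (2+3)%6 = 5 → [6, 6, 3, 5, 7, 9]
i=4: lst[4] = (7+5)%6 = 0 → [6, 6, 3, 5, 0, 9]
i=5: lst[5] = (9+0)%6 = 3 → [6, 6, 3, 5, 0, 3]

[6, 6, 3, 5, 0, 3]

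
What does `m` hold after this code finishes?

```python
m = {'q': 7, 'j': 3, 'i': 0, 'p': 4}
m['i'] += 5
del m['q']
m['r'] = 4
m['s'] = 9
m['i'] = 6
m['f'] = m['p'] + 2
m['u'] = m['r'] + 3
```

m['i'] = 0+5 = 5 → {'q': 7, 'j': 3, 'i': 5, 'p': 4}
del 'q' → {'j': 3, 'i': 5, 'p': 4}
m['r'] = 4 → {'j': 3, 'i': 5, 'p': 4, 'r': 4}
m['s'] = 9 → {'j': 3, 'i': 5, 'p': 4, 'r': 4, 's': 9}
m['i'] = 6 → {'j': 3, 'i': 6, 'p': 4, 'r': 4, 's': 9}
m['f'] = m['p']+2 = 6 → {'j': 3, 'i': 6, 'p': 4, 'r': 4, 's': 9, 'f': 6}
m['u'] = m['r']+3 = 7 → {'j': 3, 'i': 6, 'p': 4, 'r': 4, 's': 9, 'f': 6, 'u': 7}

{'j': 3, 'i': 6, 'p': 4, 'r': 4, 's': 9, 'f': 6, 'u': 7}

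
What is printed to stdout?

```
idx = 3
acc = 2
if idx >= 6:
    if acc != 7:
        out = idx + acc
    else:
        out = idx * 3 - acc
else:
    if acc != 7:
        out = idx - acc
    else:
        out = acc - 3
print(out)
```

1

idx=3, acc=2
idx >= 6 is False; acc != 7 is True
→ out = idx - acc = 1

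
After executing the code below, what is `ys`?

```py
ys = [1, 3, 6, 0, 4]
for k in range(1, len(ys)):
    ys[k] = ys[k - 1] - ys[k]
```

k=1: ys[1] = 1-3 = -2 → [1, -2, 6, 0, 4]
k=2: ys[2] = (-2)-6 = -8 → [1, -2, -8, 0, 4]
k=3: ys[3] = (-8)-0 = -8 → [1, -2, -8, -8, 4]
k=4: ys[4] = (-8)-4 = -12 → [1, -2, -8, -8, -12]

[1, -2, -8, -8, -12]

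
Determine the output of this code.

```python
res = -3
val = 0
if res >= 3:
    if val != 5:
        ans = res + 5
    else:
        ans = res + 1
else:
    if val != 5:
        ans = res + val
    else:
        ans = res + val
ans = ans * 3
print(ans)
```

-9

res=-3, val=0
res >= 3 is False; val != 5 is True
→ ans = res + val = -3
ans = (-3)*3 = -9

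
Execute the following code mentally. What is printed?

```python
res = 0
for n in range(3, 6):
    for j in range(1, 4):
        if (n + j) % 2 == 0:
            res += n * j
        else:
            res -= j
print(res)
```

32

n=3,j=1: even sum, res = 0+3 = 3
n=3,j=2: odd sum, res = 3-2 = 1
n=3,j=3: even sum, res = 1+9 = 10
n=4,j=1: odd sum, res = 10-1 = 9
n=4,j=2: even sum, res = 9+8 = 17
n=4,j=3: odd sum, res = 17-3 = 14
n=5,j=1: even sum, res = 14+5 = 19
n=5,j=2: odd sum, res = 19-2 = 17
n=5,j=3: even sum, res = 17+15 = 32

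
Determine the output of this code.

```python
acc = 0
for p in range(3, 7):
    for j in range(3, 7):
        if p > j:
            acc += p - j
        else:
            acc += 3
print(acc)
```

40

p=3,j=3: not 3>3, acc = 0+3 = 3
p=3,j=4: not 3>4, acc = 3+3 = 6
p=3,j=5: not 3>5, acc = 6+3 = 9
p=3,j=6: not 3>6, acc = 9+3 = 12
p=4,j=3: 4>3, acc = 12+1 = 13
p=4,j=4: not 4>4, acc = 13+3 = 16
p=4,j=5: not 4>5, acc = 16+3 = 19
p=4,j=6: not 4>6, acc = 19+3 = 22
p=5,j=3: 5>3, acc = 22+2 = 24
p=5,j=4: 5>4, acc = 24+1 = 25
p=5,j=5: not 5>5, acc = 25+3 = 28
p=5,j=6: not 5>6, acc = 28+3 = 31
p=6,j=3: 6>3, acc = 31+3 = 34
p=6,j=4: 6>4, acc = 34+2 = 36
p=6,j=5: 6>5, acc = 36+1 = 37
p=6,j=6: not 6>6, acc = 37+3 = 40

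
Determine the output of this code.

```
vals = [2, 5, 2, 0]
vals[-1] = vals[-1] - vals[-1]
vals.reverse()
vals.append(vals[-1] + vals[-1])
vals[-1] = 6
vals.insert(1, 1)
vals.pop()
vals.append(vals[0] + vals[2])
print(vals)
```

vals[-1] = vals[-1]-vals[-1] = 0-0 = 0 → [2, 5, 2, 0]
reverse → [0, 2, 5, 2]
append vals[-1]+vals[-1] = 2+2 = 4 → [0, 2, 5, 2, 4]
vals[-1] = 6 → [0, 2, 5, 2, 6]
insert 1 at 1 → [0, 1, 2, 5, 2, 6]
pop() removes 6 → [0, 1, 2, 5, 2]
append vals[0]+vals[2] = 0+2 = 2 → [0, 1, 2, 5, 2, 2]

[0, 1, 2, 5, 2, 2]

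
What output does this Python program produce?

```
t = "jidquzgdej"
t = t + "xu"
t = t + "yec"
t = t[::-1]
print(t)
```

ceyuxjedgzuqdij

+ 'xu' → 'jidquzgdejxu'
+ 'yec' → 'jidquzgdejxuyec'
reverse → 'ceyuxjedgzuqdij'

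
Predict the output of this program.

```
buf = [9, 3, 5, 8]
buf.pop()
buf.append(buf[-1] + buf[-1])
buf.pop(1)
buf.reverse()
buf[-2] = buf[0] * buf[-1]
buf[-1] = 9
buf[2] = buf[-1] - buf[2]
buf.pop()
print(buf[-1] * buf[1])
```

pop() removes 8 → [9, 3, 5]
append buf[-1]+buf[-1] = 5+5 = 10 → [9, 3, 5, 10]
pop(1) removes 3 → [9, 5, 10]
reverse → [10, 5, 9]
buf[-2] = buf[0]*buf[-1] = 10*9 = 90 → [10, 90, 9]
buf[-1] = 9 → [10, 90, 9]
buf[2] = buf[-1]-buf[2] = 9-9 = 0 → [10, 90, 0]
pop() removes 0 → [10, 90]
buf[-1]*buf[1] = 90*90 = 8100

8100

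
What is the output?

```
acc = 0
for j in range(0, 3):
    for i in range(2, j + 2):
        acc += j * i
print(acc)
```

12

j=1,i=2: acc = 0+2 = 2
j=2,i=2: acc = 2+4 = 6
j=2,i=3: acc = 6+6 = 12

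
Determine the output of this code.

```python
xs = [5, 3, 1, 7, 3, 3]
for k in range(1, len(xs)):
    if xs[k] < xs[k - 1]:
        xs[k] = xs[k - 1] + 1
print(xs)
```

k=1: 3<5, xs[1] = 5+1 = 6 → [5, 6, 1, 7, 3, 3]
k=2: 1<6, xs[2] = 6+1 = 7 → [5, 6, 7, 7, 3, 3]
k=3: 7>=7, unchanged → [5, 6, 7, 7, 3, 3]
k=4: 3<7, xs[4] = 7+1 = 8 → [5, 6, 7, 7, 8, 3]
k=5: 3<8, xs[5] = 8+1 = 9 → [5, 6, 7, 7, 8, 9]

[5, 6, 7, 7, 8, 9]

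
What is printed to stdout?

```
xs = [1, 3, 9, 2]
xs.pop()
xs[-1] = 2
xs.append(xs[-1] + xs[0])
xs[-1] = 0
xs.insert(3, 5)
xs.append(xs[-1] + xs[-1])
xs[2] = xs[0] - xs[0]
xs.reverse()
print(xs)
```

[0, 0, 5, 0, 3, 1]

pop() removes 2 → [1, 3, 9]
xs[-1] = 2 → [1, 3, 2]
append xs[-1]+xs[0] = 2+1 = 3 → [1, 3, 2, 3]
xs[-1] = 0 → [1, 3, 2, 0]
insert 5 at 3 → [1, 3, 2, 5, 0]
append xs[-1]+xs[-1] = 0+0 = 0 → [1, 3, 2, 5, 0, 0]
xs[2] = xs[0]-xs[0] = 1-1 = 0 → [1, 3, 0, 5, 0, 0]
reverse → [0, 0, 5, 0, 3, 1]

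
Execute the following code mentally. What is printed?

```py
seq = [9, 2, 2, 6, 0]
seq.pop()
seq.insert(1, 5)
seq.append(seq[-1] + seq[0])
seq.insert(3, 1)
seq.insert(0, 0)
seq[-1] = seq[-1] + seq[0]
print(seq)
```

pop() removes 0 → [9, 2, 2, 6]
insert 5 at 1 → [9, 5, 2, 2, 6]
append seq[-1]+seq[0] = 6+9 = 15 → [9, 5, 2, 2, 6, 15]
insert 1 at 3 → [9, 5, 2, 1, 2, 6, 15]
insert 0 at 0 → [0, 9, 5, 2, 1, 2, 6, 15]
seq[-1] = seq[-1]+seq[0] = 15+0 = 15 → [0, 9, 5, 2, 1, 2, 6, 15]

[0, 9, 5, 2, 1, 2, 6, 15]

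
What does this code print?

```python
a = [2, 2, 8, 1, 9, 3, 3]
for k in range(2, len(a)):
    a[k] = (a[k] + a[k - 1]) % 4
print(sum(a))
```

14

k=2: a[2] = (8+2)%4 = 2 → [2, 2, 2, 1, 9, 3, 3]
k=3: a[3] = (1+2)%4 = 3 → [2, 2, 2, 3, 9, 3, 3]
k=4: a[4] = (9+3)%4 = 0 → [2, 2, 2, 3, 0, 3, 3]
k=5: a[5] = (3+0)%4 = 3 → [2, 2, 2, 3, 0, 3, 3]
k=6: a[6] = (3+3)%4 = 2 → [2, 2, 2, 3, 0, 3, 2]
sum = 14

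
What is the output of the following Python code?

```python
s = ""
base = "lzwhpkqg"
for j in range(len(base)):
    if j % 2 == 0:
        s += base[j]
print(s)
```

j=0: add 'l' → 'l'
j=1: skip
j=2: add 'w' → 'lw'
j=3: skip
j=4: add 'p' → 'lwp'
j=5: skip
j=6: add 'q' → 'lwpq'
j=7: skip

lwpq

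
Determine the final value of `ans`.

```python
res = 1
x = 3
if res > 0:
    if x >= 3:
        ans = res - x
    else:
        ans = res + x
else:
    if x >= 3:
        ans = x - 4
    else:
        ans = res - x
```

res=1, x=3
res > 0 is True; x >= 3 is True
→ ans = res - x = -2

-2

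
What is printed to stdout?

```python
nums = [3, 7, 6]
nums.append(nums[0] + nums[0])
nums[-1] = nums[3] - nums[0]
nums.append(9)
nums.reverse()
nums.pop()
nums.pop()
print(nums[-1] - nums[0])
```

append nums[0]+nums[0] = 3+3 = 6 → [3, 7, 6, 6]
nums[-1] = nums[3]-nums[0] = 6-3 = 3 → [3, 7, 6, 3]
append 9 → [3, 7, 6, 3, 9]
reverse → [9, 3, 6, 7, 3]
pop() removes 3 → [9, 3, 6, 7]
pop() removes 7 → [9, 3, 6]
nums[-1]-nums[0] = 6-9 = -3

-3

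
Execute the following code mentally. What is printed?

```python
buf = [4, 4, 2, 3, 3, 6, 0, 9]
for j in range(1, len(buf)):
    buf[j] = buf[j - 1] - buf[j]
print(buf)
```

j=1: buf[1] = 4-4 = 0 → [4, 0, 2, 3, 3, 6, 0, 9]
j=2: buf[2] = 0-2 = -2 → [4, 0, -2, 3, 3, 6, 0, 9]
j=3: buf[3] = (-2)-3 = -5 → [4, 0, -2, -5, 3, 6, 0, 9]
j=4: buf[4] = (-5)-3 = -8 → [4, 0, -2, -5, -8, 6, 0, 9]
j=5: buf[5] = (-8)-6 = -14 → [4, 0, -2, -5, -8, -14, 0, 9]
j=6: buf[6] = (-14)-0 = -14 → [4, 0, -2, -5, -8, -14, -14, 9]
j=7: buf[7] = (-14)-9 = -23 → [4, 0, -2, -5, -8, -14, -14, -23]

[4, 0, -2, -5, -8, -14, -14, -23]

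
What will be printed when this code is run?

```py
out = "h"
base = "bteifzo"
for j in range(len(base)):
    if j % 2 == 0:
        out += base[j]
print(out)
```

hbefo

j=0: add 'b' → 'hb'
j=1: skip
j=2: add 'e' → 'hbe'
j=3: skip
j=4: add 'f' → 'hbef'
j=5: skip
j=6: add 'o' → 'hbefo'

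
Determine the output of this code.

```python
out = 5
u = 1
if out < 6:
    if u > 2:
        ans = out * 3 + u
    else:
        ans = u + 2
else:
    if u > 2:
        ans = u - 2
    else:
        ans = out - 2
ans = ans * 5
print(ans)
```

15

out=5, u=1
out < 6 is True; u > 2 is False
→ ans = u + 2 = 3
ans = 3*5 = 15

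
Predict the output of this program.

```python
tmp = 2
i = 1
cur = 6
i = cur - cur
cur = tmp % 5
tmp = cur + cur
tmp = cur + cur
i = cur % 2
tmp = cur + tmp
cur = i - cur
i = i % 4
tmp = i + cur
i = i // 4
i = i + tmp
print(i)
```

i = 6-6 = 0
cur = 2%5 = 2
tmp = 2+2 = 4
tmp = 2+2 = 4
i = 2%2 = 0
tmp = 2+4 = 6
cur = 0-2 = -2
i = 0%4 = 0
tmp = 0+(-2) = -2
i = 0//4 = 0
i = 0+(-2) = -2

-2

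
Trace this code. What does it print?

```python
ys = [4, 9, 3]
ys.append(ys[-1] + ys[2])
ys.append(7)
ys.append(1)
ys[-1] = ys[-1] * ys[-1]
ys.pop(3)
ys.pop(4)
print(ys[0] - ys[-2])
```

1

append ys[-1]+ys[2] = 3+3 = 6 → [4, 9, 3, 6]
append 7 → [4, 9, 3, 6, 7]
append 1 → [4, 9, 3, 6, 7, 1]
ys[-1] = ys[-1]*ys[-1] = 1*1 = 1 → [4, 9, 3, 6, 7, 1]
pop(3) removes 6 → [4, 9, 3, 7, 1]
pop(4) removes 1 → [4, 9, 3, 7]
ys[0]-ys[-2] = 4-3 = 1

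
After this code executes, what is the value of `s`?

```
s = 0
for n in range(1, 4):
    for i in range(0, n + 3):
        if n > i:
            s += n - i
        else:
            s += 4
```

n=1,i=0: 1>0, s = 0+1 = 1
n=1,i=1: not 1>1, s = 1+4 = 5
n=1,i=2: not 1>2, s = 5+4 = 9
n=1,i=3: not 1>3, s = 9+4 = 13
n=2,i=0: 2>0, s = 13+2 = 15
n=2,i=1: 2>1, s = 15+1 = 16
n=2,i=2: not 2>2, s = 16+4 = 20
n=2,i=3: not 2>3, s = 20+4 = 24
n=2,i=4: not 2>4, s = 24+4 = 28
n=3,i=0: 3>0, s = 28+3 = 31
n=3,i=1: 3>1, s = 31+2 = 33
n=3,i=2: 3>2, s = 33+1 = 34
n=3,i=3: not 3>3, s = 34+4 = 38
n=3,i=4: not 3>4, s = 38+4 = 42
n=3,i=5: not 3>5, s = 42+4 = 46

46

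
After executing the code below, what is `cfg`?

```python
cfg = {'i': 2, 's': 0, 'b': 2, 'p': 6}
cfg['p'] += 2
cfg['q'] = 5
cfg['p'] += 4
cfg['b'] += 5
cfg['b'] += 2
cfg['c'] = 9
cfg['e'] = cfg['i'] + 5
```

cfg['p'] = 6+2 = 8 → {'i': 2, 's': 0, 'b': 2, 'p': 8}
cfg['q'] = 5 → {'i': 2, 's': 0, 'b': 2, 'p': 8, 'q': 5}
cfg['p'] = 8+4 = 12 → {'i': 2, 's': 0, 'b': 2, 'p': 12, 'q': 5}
cfg['b'] = 2+5 = 7 → {'i': 2, 's': 0, 'b': 7, 'p': 12, 'q': 5}
cfg['b'] = 7+2 = 9 → {'i': 2, 's': 0, 'b': 9, 'p': 12, 'q': 5}
cfg['c'] = 9 → {'i': 2, 's': 0, 'b': 9, 'p': 12, 'q': 5, 'c': 9}
cfg['e'] = cfg['i']+5 = 7 → {'i': 2, 's': 0, 'b': 9, 'p': 12, 'q': 5, 'c': 9, 'e': 7}

{'i': 2, 's': 0, 'b': 9, 'p': 12, 'q': 5, 'c': 9, 'e': 7}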